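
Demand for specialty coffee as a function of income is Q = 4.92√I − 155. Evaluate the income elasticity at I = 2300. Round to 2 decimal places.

At I = 2300: Q = 80.955.
dQ/dI = 4.92/(2√I) = 0.0512945 at this income.
η = (dQ/dI)·(I/Q) = 0.0512945 × (2300/80.955) = 1.46.

1.46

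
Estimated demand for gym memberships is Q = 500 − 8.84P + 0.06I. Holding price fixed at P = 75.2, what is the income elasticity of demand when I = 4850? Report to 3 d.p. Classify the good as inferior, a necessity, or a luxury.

2.305 (luxury)

At P = 75.2, I = 4850: Q = 126.232.
Holding P constant, ∂Q/∂I = 0.06.
η_I = (∂Q/∂I)·(I/Q) = 0.06 × (4850/126.232) = 2.305.
Since η > 1, this is a luxury.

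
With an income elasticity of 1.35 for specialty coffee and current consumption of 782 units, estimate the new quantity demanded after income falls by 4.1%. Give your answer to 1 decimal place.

738.7

%ΔQ ≈ η × %ΔI = 1.35 × (-4.1%) = -5.535%.
New Q ≈ 782 × (1 − 0.05535) = 738.7.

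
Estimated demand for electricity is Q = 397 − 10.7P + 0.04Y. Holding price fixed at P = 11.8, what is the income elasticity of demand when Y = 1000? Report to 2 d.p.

At P = 11.8, Y = 1000: Q = 310.740.
Holding P constant, ∂Q/∂Y = 0.04.
η_Y = (∂Q/∂Y)·(Y/Q) = 0.04 × (1000/310.740) = 0.13.

0.13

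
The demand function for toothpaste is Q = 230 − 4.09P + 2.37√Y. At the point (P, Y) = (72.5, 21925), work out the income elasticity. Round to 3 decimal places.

At P = 72.5, Y = 21925: Q = 284.403.
Holding P constant, ∂Q/∂Y = 2.37/(2√Y) = 0.00800292.
η_Y = (∂Q/∂Y)·(Y/Q) = 0.00800292 × (21925/284.403) = 0.617.

0.617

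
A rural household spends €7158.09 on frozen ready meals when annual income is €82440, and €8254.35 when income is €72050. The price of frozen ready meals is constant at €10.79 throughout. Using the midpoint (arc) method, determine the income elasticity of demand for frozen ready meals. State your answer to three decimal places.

-1.058

With a constant price, Q₁ = 7158.09/10.79 = 663.400 and Q₂ = 8254.35/10.79 = 765.000 (equivalently, work directly with expenditure since P cancels).
Midpoint %ΔQ = (8254.35 − 7158.09)/7706.22 = 0.14226; midpoint %ΔI = (72050 − 82440)/77245 = -0.13451.
η = 0.14226 / -0.13451 = -1.058.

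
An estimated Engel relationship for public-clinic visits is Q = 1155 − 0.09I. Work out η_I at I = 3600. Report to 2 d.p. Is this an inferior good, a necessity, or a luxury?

At I = 3600: Q = 831.000.
dQ/dI = −0.09.
η = (dQ/dI)·(I/Q) = -0.09 × (3600/831.000) = -0.39.
Since η < 0, the good is an inferior good.

-0.39 (inferior good)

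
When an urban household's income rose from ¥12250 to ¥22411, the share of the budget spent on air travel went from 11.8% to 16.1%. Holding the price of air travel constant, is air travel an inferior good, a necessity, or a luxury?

The budget share rises as income rises, so η > 1.

luxury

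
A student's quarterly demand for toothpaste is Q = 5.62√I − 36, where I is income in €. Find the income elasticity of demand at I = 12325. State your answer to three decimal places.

0.531

At I = 12325: Q = 587.921.
dQ/dI = 5.62/(2√I) = 0.0253112 at this income.
η = (dQ/dI)·(I/Q) = 0.0253112 × (12325/587.921) = 0.531.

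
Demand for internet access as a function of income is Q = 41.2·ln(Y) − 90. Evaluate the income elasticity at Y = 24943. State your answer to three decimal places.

At Y = 24943: Q = 327.123.
dQ/dY = 41.2/Y = 0.00165177 at this income.
η = (dQ/dY)·(Y/Q) = 0.00165177 × (24943/327.123) = 0.126.

0.126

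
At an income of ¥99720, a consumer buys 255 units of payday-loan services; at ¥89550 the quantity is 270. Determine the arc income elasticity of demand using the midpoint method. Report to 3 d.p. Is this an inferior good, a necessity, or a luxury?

ΔQ = 270 − 255 = 15; midpoint Q̄ = (255 + 270)/2 = 262.5.
ΔI = 89550 − 99720 = -10170; midpoint Ī = (99720 + 89550)/2 = 94635.
η = (ΔQ/Q̄) ÷ (ΔI/Ī) = (15/262.5) ÷ (-10170/94635) = -0.532.
η < 0 ⇒ inferior good.

-0.532 (inferior good)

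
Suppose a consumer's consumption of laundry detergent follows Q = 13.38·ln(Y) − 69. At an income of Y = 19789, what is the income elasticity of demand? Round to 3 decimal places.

At Y = 19789: Q = 63.367.
dQ/dY = 13.38/Y = 0.000676133 at this income.
η = (dQ/dY)·(Y/Q) = 0.000676133 × (19789/63.367) = 0.211.

0.211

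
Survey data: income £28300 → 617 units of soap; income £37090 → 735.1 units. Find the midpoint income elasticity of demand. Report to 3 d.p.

0.650

ΔQ = 735.1 − 617 = 118.1; midpoint Q̄ = (617 + 735.1)/2 = 676.05.
ΔI = 37090 − 28300 = 8790; midpoint Ī = (28300 + 37090)/2 = 32695.
η = (ΔQ/Q̄) ÷ (ΔI/Ī) = (118.1/676.05) ÷ (8790/32695) = 0.650.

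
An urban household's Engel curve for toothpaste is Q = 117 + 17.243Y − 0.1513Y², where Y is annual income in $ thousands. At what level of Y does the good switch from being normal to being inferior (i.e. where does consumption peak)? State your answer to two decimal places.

dQ/dY = 17.243 − 0.3026Y.
The good is inferior where dQ/dY < 0. Setting dQ/dY = 0 gives Y = 17.243 / 0.3026 = 56.98.

56.98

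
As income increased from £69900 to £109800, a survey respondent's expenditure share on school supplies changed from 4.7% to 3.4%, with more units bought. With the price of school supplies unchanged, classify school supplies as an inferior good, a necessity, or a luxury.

necessity

Quantity rises but the budget share falls as income rises, so 0 < η < 1.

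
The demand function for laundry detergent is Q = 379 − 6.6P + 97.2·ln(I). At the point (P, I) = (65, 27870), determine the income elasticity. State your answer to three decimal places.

At P = 65, I = 27870: Q = 944.872.
Holding P constant, ∂Q/∂I = 97.2/I = 0.00348762.
η_I = (∂Q/∂I)·(I/Q) = 0.00348762 × (27870/944.872) = 0.103.

0.103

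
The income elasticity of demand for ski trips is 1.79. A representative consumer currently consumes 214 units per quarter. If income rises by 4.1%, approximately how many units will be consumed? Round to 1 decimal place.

229.7

%ΔQ ≈ η × %ΔI = 1.79 × 4.1% = 7.339%.
New Q ≈ 214 × (1 + 0.07339) = 229.7.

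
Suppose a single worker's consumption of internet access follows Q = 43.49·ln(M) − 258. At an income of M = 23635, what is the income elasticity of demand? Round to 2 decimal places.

At M = 23635: Q = 179.965.
dQ/dM = 43.49/M = 0.00184007 at this income.
η = (dQ/dM)·(M/Q) = 0.00184007 × (23635/179.965) = 0.24.

0.24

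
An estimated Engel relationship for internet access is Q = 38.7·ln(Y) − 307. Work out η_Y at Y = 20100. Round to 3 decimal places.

At Y = 20100: Q = 76.458.
dQ/dY = 38.7/Y = 0.00192537 at this income.
η = (dQ/dY)·(Y/Q) = 0.00192537 × (20100/76.458) = 0.506.

0.506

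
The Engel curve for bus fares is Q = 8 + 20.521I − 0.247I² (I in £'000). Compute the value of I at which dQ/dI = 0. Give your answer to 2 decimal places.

dQ/dI = 20.521 − 0.494I.
The good is inferior where dQ/dI < 0. Setting dQ/dI = 0 gives I = 20.521 / 0.494 = 41.54.

41.54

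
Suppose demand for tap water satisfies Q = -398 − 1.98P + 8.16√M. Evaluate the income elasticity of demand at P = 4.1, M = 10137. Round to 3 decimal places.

At P = 4.1, M = 10137: Q = 415.453.
Holding P constant, ∂Q/∂M = 8.16/(2√M) = 0.0405234.
η_M = (∂Q/∂M)·(M/Q) = 0.0405234 × (10137/415.453) = 0.989.

0.989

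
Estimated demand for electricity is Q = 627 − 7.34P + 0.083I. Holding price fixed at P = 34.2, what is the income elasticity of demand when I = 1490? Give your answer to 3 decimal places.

At P = 34.2, I = 1490: Q = 499.642.
Holding P constant, ∂Q/∂I = 0.083.
η_I = (∂Q/∂I)·(I/Q) = 0.083 × (1490/499.642) = 0.248.

0.248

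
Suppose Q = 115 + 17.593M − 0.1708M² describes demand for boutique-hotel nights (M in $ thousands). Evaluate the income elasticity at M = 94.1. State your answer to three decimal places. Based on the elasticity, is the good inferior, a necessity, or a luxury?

At M = 94.1: Q = 258.0998.
dQ/dM = 17.593 − 0.3416M = -14.55156.
η = (dQ/dM)·(M/Q) = -14.55156 × (94.1/258.0998) = -5.305.
η < 0 ⇒ inferior good.

-5.305 (inferior good)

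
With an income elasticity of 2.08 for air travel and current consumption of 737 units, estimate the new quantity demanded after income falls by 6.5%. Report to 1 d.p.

637.4

%ΔQ ≈ η × %ΔI = 2.08 × (-6.5%) = -13.52%.
New Q ≈ 737 × (1 − 0.1352) = 637.4.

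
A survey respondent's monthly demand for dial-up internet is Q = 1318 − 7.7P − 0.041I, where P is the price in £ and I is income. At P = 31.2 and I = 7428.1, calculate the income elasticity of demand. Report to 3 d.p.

-0.394

At P = 31.2, I = 7428.1: Q = 773.208.
Holding P constant, ∂Q/∂I = −0.041.
η_I = (∂Q/∂I)·(I/Q) = -0.041 × (7428.1/773.208) = -0.394.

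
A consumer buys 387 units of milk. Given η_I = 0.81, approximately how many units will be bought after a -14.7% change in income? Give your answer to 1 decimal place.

340.9

%ΔQ ≈ η × %ΔI = 0.81 × (-14.7%) = -11.907%.
New Q ≈ 387 × (1 − 0.11907) = 340.9.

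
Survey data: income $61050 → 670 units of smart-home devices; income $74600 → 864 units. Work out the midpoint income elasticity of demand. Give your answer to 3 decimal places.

ΔQ = 864 − 670 = 194; midpoint Q̄ = (670 + 864)/2 = 767.
ΔI = 74600 − 61050 = 13550; midpoint Ī = (61050 + 74600)/2 = 67825.
η = (ΔQ/Q̄) ÷ (ΔI/Ī) = (194/767) ÷ (13550/67825) = 1.266.

1.266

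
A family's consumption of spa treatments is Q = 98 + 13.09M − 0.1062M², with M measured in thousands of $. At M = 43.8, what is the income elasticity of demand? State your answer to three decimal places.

At M = 43.8: Q = 467.6037.
dQ/dM = 13.09 − 0.2124M = 3.78688.
η = (dQ/dM)·(M/Q) = 3.78688 × (43.8/467.6037) = 0.355.

0.355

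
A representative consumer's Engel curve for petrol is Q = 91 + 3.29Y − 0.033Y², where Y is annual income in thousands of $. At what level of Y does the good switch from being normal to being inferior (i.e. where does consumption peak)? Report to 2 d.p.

49.85

dQ/dY = 3.29 − 0.066Y.
The good is inferior where dQ/dY < 0. Setting dQ/dY = 0 gives Y = 3.29 / 0.066 = 49.85.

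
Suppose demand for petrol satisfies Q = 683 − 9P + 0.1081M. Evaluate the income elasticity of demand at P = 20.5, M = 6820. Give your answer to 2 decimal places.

At P = 20.5, M = 6820: Q = 1235.742.
Holding P constant, ∂Q/∂M = 0.1081.
η_M = (∂Q/∂M)·(M/Q) = 0.1081 × (6820/1235.742) = 0.60.

0.60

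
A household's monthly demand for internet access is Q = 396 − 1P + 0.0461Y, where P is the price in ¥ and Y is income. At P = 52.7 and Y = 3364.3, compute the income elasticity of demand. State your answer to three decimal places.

At P = 52.7, Y = 3364.3: Q = 498.394.
Holding P constant, ∂Q/∂Y = 0.0461.
η_Y = (∂Q/∂Y)·(Y/Q) = 0.0461 × (3364.3/498.394) = 0.311.

0.311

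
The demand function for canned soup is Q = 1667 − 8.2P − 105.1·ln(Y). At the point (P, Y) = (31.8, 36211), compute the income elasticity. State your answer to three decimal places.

At P = 31.8, Y = 36211: Q = 302.993.
Holding P constant, ∂Q/∂Y = -105.1/Y = -0.00290243.
η_Y = (∂Q/∂Y)·(Y/Q) = -0.00290243 × (36211/302.993) = -0.347.

-0.347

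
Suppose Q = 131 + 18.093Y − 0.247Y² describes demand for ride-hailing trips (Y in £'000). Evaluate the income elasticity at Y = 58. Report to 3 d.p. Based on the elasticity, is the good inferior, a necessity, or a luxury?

-1.752 (inferior good)

At Y = 58: Q = 349.4860.
dQ/dY = 18.093 − 0.494Y = -10.55900.
η = (dQ/dY)·(Y/Q) = -10.55900 × (58/349.4860) = -1.752.
η < 0 ⇒ inferior good.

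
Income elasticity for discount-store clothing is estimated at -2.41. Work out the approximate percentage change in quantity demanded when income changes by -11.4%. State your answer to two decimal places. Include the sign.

27.47%

%ΔQ ≈ η × %ΔI = -2.41 × (-11.4%) = 27.47%.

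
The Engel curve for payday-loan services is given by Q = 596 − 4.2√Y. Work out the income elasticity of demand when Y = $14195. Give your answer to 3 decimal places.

-2.617

At Y = 14195: Q = 95.600.
dQ/dY = -4.2/(2√Y) = -0.0176259 at this income.
η = (dQ/dY)·(Y/Q) = -0.0176259 × (14195/95.600) = -2.617.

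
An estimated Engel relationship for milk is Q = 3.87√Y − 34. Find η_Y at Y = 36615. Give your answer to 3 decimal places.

At Y = 36615: Q = 706.526.
dQ/dY = 3.87/(2√Y) = 0.0101123 at this income.
η = (dQ/dY)·(Y/Q) = 0.0101123 × (36615/706.526) = 0.524.

0.524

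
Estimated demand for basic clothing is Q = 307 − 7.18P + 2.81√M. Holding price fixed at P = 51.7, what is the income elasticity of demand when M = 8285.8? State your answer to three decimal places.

At P = 51.7, M = 8285.8: Q = 191.578.
Holding P constant, ∂Q/∂M = 2.81/(2√M) = 0.0154351.
η_M = (∂Q/∂M)·(M/Q) = 0.0154351 × (8285.8/191.578) = 0.668.

0.668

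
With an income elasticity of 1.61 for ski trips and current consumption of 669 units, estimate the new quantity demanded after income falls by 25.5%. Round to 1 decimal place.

%ΔQ ≈ η × %ΔI = 1.61 × (-25.5%) = -41.055%.
New Q ≈ 669 × (1 − 0.41055) = 394.3.

394.3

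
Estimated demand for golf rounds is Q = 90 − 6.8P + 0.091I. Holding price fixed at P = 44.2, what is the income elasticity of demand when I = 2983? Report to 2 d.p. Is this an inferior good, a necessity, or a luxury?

4.46 (luxury)

At P = 44.2, I = 2983: Q = 60.893.
Holding P constant, ∂Q/∂I = 0.091.
η_I = (∂Q/∂I)·(I/Q) = 0.091 × (2983/60.893) = 4.46.
Since η > 1, this is a luxury.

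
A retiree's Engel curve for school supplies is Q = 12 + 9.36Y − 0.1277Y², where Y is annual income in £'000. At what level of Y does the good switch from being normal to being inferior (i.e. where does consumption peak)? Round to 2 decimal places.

dQ/dY = 9.36 − 0.2554Y.
The good is inferior where dQ/dY < 0. Setting dQ/dY = 0 gives Y = 9.36 / 0.2554 = 36.65.

36.65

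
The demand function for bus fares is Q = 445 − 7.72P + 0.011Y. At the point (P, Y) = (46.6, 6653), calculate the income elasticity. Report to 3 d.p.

0.462

At P = 46.6, Y = 6653: Q = 158.431.
Holding P constant, ∂Q/∂Y = 0.011.
η_Y = (∂Q/∂Y)·(Y/Q) = 0.011 × (6653/158.431) = 0.462.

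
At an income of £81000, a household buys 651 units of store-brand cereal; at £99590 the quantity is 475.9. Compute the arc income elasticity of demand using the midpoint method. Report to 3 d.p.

ΔQ = 475.9 − 651 = -175.1; midpoint Q̄ = (651 + 475.9)/2 = 563.45.
ΔI = 99590 − 81000 = 18590; midpoint Ī = (81000 + 99590)/2 = 90295.
η = (ΔQ/Q̄) ÷ (ΔI/Ī) = (-175.1/563.45) ÷ (18590/90295) = -1.509.

-1.509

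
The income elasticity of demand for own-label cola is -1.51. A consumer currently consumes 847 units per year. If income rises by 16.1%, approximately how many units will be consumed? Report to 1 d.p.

%ΔQ ≈ η × %ΔI = -1.51 × 16.1% = -24.311%.
New Q ≈ 847 × (1 − 0.24311) = 641.1.

641.1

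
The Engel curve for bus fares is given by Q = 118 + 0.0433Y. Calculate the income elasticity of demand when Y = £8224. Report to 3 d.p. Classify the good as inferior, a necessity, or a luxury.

0.751 (necessity)

At Y = 8224: Q = 474.099.
dQ/dY = 0.0433.
η = (dQ/dY)·(Y/Q) = 0.0433 × (8224/474.099) = 0.751.
Since 0 < η < 1, the good is a necessity.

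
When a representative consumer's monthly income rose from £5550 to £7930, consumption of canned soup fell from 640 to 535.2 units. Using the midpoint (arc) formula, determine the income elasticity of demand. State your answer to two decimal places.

-0.51

ΔQ = 535.2 − 640 = -104.8; midpoint Q̄ = (640 + 535.2)/2 = 587.6.
ΔI = 7930 − 5550 = 2380; midpoint Ī = (5550 + 7930)/2 = 6740.
η = (ΔQ/Q̄) ÷ (ΔI/Ī) = (-104.8/587.6) ÷ (2380/6740) = -0.51.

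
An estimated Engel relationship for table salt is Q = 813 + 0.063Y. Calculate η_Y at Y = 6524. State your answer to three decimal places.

0.336

At Y = 6524: Q = 1224.012.
dQ/dY = 0.063.
η = (dQ/dY)·(Y/Q) = 0.063 × (6524/1224.012) = 0.336.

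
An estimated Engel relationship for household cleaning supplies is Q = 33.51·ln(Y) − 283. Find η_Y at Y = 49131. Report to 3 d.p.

0.424

At Y = 49131: Q = 78.983.
dQ/dY = 33.51/Y = 0.000682054 at this income.
η = (dQ/dY)·(Y/Q) = 0.000682054 × (49131/78.983) = 0.424.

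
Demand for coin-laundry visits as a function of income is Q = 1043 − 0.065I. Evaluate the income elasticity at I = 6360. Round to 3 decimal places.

-0.657

At I = 6360: Q = 629.600.
dQ/dI = −0.065.
η = (dQ/dI)·(I/Q) = -0.065 × (6360/629.600) = -0.657.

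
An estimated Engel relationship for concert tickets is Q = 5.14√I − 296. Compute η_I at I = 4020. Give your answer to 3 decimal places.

At I = 4020: Q = 29.894.
dQ/dI = 5.14/(2√I) = 0.0405341 at this income.
η = (dQ/dI)·(I/Q) = 0.0405341 × (4020/29.894) = 5.451.

5.451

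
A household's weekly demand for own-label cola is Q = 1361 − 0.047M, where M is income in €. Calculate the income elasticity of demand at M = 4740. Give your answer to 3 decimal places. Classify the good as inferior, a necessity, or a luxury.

At M = 4740: Q = 1138.220.
dQ/dM = −0.047.
η = (dQ/dM)·(M/Q) = -0.047 × (4740/1138.220) = -0.196.
Since η < 0, the good is an inferior good.

-0.196 (inferior good)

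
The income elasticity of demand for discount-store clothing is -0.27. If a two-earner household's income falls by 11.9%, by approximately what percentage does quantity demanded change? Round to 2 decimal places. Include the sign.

%ΔQ ≈ η × %ΔI = -0.27 × (-11.9%) = 3.21%.

3.21%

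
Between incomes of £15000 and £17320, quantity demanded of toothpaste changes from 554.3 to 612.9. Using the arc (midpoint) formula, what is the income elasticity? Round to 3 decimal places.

0.699

ΔQ = 612.9 − 554.3 = 58.6; midpoint Q̄ = (554.3 + 612.9)/2 = 583.6.
ΔI = 17320 − 15000 = 2320; midpoint Ī = (15000 + 17320)/2 = 16160.
η = (ΔQ/Q̄) ÷ (ΔI/Ī) = (58.6/583.6) ÷ (2320/16160) = 0.699.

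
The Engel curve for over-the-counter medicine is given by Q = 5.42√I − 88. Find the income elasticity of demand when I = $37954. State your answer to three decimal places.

At I = 37954: Q = 967.913.
dQ/dI = 5.42/(2√I) = 0.0139104 at this income.
η = (dQ/dI)·(I/Q) = 0.0139104 × (37954/967.913) = 0.545.

0.545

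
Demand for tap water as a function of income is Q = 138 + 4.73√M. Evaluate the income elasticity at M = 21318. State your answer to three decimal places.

0.417

At M = 21318: Q = 828.612.
dQ/dM = 4.73/(2√M) = 0.0161979 at this income.
η = (dQ/dM)·(M/Q) = 0.0161979 × (21318/828.612) = 0.417.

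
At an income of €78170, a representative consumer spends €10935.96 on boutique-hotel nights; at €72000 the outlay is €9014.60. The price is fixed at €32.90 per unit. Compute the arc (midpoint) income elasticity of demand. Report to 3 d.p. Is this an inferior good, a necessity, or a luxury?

2.344 (luxury)

With a constant price, Q₁ = 10935.96/32.90 = 332.400 and Q₂ = 9014.60/32.90 = 274.000 (equivalently, work directly with expenditure since P cancels).
Midpoint %ΔQ = (9014.60 − 10935.96)/9975.28 = -0.19261; midpoint %ΔI = (72000 − 78170)/75085 = -0.08217.
η = -0.19261 / -0.08217 = 2.344.
η > 1 ⇒ luxury.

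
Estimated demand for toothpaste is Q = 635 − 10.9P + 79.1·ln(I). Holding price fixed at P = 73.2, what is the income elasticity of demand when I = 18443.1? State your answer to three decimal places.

0.129

At P = 73.2, I = 18443.1: Q = 614.075.
Holding P constant, ∂Q/∂I = 79.1/I = 0.00428887.
η_I = (∂Q/∂I)·(I/Q) = 0.00428887 × (18443.1/614.075) = 0.129.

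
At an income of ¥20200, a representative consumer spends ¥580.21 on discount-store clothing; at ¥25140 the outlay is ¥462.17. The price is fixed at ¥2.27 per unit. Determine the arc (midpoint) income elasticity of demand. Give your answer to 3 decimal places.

-1.039

With a constant price, Q₁ = 580.21/2.27 = 255.599 and Q₂ = 462.17/2.27 = 203.599 (equivalently, work directly with expenditure since P cancels).
Midpoint %ΔQ = (462.17 − 580.21)/521.19 = -0.22648; midpoint %ΔI = (25140 − 20200)/22670 = 0.21791.
η = -0.22648 / 0.21791 = -1.039.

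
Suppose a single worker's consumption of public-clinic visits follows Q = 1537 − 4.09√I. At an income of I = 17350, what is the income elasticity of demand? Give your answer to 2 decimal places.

At I = 17350: Q = 998.268.
dQ/dI = -4.09/(2√I) = -0.0155254 at this income.
η = (dQ/dI)·(I/Q) = -0.0155254 × (17350/998.268) = -0.27.

-0.27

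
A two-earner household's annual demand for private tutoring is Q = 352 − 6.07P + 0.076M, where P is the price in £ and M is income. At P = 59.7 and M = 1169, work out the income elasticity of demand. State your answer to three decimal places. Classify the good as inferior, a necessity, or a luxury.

1.132 (luxury)

At P = 59.7, M = 1169: Q = 78.465.
Holding P constant, ∂Q/∂M = 0.076.
η_M = (∂Q/∂M)·(M/Q) = 0.076 × (1169/78.465) = 1.132.
Since η > 1, this is a luxury.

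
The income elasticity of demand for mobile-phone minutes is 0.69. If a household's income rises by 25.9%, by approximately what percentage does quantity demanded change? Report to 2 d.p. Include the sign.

17.87%

%ΔQ ≈ η × %ΔI = 0.69 × 25.9% = 17.87%.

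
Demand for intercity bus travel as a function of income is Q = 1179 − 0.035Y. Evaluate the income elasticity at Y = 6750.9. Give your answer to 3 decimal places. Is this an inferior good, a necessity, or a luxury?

At Y = 6750.9: Q = 942.719.
dQ/dY = −0.035.
η = (dQ/dY)·(Y/Q) = -0.035 × (6750.9/942.719) = -0.251.
Since η < 0, the good is an inferior good.

-0.251 (inferior good)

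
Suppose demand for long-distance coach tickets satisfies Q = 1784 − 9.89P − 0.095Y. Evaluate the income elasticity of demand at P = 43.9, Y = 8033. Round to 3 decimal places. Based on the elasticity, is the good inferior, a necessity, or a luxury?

At P = 43.9, Y = 8033: Q = 586.694.
Holding P constant, ∂Q/∂Y = −0.095.
η_Y = (∂Q/∂Y)·(Y/Q) = -0.095 × (8033/586.694) = -1.301.
Since η < 0, this is an inferior good.

-1.301 (inferior good)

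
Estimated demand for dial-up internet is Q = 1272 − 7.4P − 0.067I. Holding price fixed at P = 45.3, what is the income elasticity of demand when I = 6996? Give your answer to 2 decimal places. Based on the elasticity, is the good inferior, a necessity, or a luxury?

-1.00 (inferior good)

At P = 45.3, I = 6996: Q = 468.048.
Holding P constant, ∂Q/∂I = −0.067.
η_I = (∂Q/∂I)·(I/Q) = -0.067 × (6996/468.048) = -1.00.
Since η < 0, this is an inferior good.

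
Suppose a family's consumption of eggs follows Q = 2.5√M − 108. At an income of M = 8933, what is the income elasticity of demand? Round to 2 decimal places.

0.92

At M = 8933: Q = 128.286.
dQ/dM = 2.5/(2√M) = 0.0132255 at this income.
η = (dQ/dM)·(M/Q) = 0.0132255 × (8933/128.286) = 0.92.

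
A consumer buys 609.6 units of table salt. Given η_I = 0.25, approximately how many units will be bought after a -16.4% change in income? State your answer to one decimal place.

%ΔQ ≈ η × %ΔI = 0.25 × (-16.4%) = -4.1%.
New Q ≈ 609.6 × (1 − 0.041) = 584.6.

584.6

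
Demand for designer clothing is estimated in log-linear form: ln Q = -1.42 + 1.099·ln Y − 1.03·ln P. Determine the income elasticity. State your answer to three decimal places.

In a log-linear demand, the coefficient on ln Y is the income elasticity.
So η = 1.099.

1.099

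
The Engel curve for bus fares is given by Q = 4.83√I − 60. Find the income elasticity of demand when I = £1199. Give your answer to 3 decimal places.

0.780

At I = 1199: Q = 107.246.
dQ/dI = 4.83/(2√I) = 0.0697441 at this income.
η = (dQ/dI)·(I/Q) = 0.0697441 × (1199/107.246) = 0.780.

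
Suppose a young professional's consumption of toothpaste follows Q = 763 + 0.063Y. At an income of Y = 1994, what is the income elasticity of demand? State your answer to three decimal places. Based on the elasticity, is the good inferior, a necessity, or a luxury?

At Y = 1994: Q = 888.622.
dQ/dY = 0.063.
η = (dQ/dY)·(Y/Q) = 0.063 × (1994/888.622) = 0.141.
Since 0 < η < 1, the good is a necessity.

0.141 (necessity)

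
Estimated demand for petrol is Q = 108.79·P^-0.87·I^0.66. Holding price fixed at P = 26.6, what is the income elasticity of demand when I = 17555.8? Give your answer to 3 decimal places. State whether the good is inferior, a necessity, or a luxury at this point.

0.660 (necessity)

For a multiplicative demand Q = A·P^α·I^β, the income elasticity is β everywhere.
Here β = 0.66, so η = 0.660.
Since 0 < η < 1, this is a necessity.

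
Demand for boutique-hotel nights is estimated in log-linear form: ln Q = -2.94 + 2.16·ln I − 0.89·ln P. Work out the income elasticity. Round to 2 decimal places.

In a log-linear demand, the coefficient on ln I is the income elasticity.
So η = 2.16.

2.16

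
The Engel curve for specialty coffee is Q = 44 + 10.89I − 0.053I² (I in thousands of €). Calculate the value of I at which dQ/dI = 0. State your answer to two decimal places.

dQ/dI = 10.89 − 0.106I.
The good is inferior where dQ/dI < 0. Setting dQ/dI = 0 gives I = 10.89 / 0.106 = 102.74.

102.74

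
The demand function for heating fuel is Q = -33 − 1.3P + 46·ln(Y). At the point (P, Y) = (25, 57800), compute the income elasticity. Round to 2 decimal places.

0.10

At P = 25, Y = 57800: Q = 438.878.
Holding P constant, ∂Q/∂Y = 46/Y = 0.000795848.
η_Y = (∂Q/∂Y)·(Y/Q) = 0.000795848 × (57800/438.878) = 0.10.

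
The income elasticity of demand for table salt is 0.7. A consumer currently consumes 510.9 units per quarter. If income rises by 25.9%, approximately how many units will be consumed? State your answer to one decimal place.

603.5

%ΔQ ≈ η × %ΔI = 0.7 × 25.9% = 18.13%.
New Q ≈ 510.9 × (1 + 0.1813) = 603.5.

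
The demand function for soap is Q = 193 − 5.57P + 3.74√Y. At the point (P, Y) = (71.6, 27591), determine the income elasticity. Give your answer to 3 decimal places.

At P = 71.6, Y = 27591: Q = 415.422.
Holding P constant, ∂Q/∂Y = 3.74/(2√Y) = 0.0112579.
η_Y = (∂Q/∂Y)·(Y/Q) = 0.0112579 × (27591/415.422) = 0.748.

0.748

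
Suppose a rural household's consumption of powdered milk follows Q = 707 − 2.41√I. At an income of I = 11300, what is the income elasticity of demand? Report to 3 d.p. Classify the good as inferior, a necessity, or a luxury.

At I = 11300: Q = 450.813.
dQ/dI = -2.41/(2√I) = -0.0113357 at this income.
η = (dQ/dI)·(I/Q) = -0.0113357 × (11300/450.813) = -0.284.
Since η < 0, the good is an inferior good.

-0.284 (inferior good)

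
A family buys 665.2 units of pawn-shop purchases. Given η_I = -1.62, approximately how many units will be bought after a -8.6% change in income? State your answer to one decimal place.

757.9

%ΔQ ≈ η × %ΔI = -1.62 × (-8.6%) = 13.932%.
New Q ≈ 665.2 × (1 + 0.13932) = 757.9.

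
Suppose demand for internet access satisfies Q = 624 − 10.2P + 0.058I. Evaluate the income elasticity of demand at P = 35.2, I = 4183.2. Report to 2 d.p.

0.48

At P = 35.2, I = 4183.2: Q = 507.586.
Holding P constant, ∂Q/∂I = 0.058.
η_I = (∂Q/∂I)·(I/Q) = 0.058 × (4183.2/507.586) = 0.48.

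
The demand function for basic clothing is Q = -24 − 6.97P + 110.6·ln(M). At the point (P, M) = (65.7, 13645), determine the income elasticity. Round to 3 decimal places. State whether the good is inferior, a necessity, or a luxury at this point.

0.194 (necessity)

At P = 65.7, M = 13645: Q = 571.108.
Holding P constant, ∂Q/∂M = 110.6/M = 0.00810553.
η_M = (∂Q/∂M)·(M/Q) = 0.00810553 × (13645/571.108) = 0.194.
Since 0 < η < 1, this is a necessity.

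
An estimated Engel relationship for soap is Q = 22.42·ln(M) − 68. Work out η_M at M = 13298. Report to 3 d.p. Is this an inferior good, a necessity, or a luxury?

At M = 13298: Q = 144.886.
dQ/dM = 22.42/M = 0.00168597 at this income.
η = (dQ/dM)·(M/Q) = 0.00168597 × (13298/144.886) = 0.155.
Since 0 < η < 1, the good is a necessity.

0.155 (necessity)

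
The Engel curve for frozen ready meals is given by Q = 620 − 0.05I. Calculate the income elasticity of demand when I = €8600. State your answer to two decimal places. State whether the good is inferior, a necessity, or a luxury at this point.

At I = 8600: Q = 190.000.
dQ/dI = −0.05.
η = (dQ/dI)·(I/Q) = -0.05 × (8600/190.000) = -2.26.
Since η < 0, the good is an inferior good.

-2.26 (inferior good)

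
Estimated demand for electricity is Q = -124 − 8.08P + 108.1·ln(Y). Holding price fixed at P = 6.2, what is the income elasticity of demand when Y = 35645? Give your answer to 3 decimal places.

At P = 6.2, Y = 35645: Q = 958.939.
Holding P constant, ∂Q/∂Y = 108.1/Y = 0.00303268.
η_Y = (∂Q/∂Y)·(Y/Q) = 0.00303268 × (35645/958.939) = 0.113.

0.113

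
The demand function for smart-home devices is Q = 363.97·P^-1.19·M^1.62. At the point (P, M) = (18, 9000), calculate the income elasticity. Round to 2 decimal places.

For a multiplicative demand Q = A·P^α·M^β, the income elasticity is β everywhere.
Here β = 1.62, so η = 1.62.

1.62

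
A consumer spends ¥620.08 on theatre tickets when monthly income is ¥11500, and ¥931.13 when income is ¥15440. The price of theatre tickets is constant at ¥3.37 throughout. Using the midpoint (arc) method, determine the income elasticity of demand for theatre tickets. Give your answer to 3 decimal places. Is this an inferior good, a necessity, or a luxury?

With a constant price, Q₁ = 620.08/3.37 = 184.000 and Q₂ = 931.13/3.37 = 276.300 (equivalently, work directly with expenditure since P cancels).
Midpoint %ΔQ = (931.13 − 620.08)/775.61 = 0.40104; midpoint %ΔI = (15440 − 11500)/13470 = 0.29250.
η = 0.40104 / 0.29250 = 1.371.
η > 1 ⇒ luxury.

1.371 (luxury)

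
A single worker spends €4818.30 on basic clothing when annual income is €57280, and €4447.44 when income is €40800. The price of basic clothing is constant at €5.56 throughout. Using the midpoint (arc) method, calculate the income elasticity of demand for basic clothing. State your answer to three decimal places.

With a constant price, Q₁ = 4818.30/5.56 = 866.601 and Q₂ = 4447.44/5.56 = 799.899 (equivalently, work directly with expenditure since P cancels).
Midpoint %ΔQ = (4447.44 − 4818.30)/4632.87 = -0.08005; midpoint %ΔI = (40800 − 57280)/49040 = -0.33605.
η = -0.08005 / -0.33605 = 0.238.

0.238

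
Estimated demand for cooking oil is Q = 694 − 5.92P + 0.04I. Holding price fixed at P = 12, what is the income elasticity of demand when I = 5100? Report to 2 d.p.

At P = 12, I = 5100: Q = 826.960.
Holding P constant, ∂Q/∂I = 0.04.
η_I = (∂Q/∂I)·(I/Q) = 0.04 × (5100/826.960) = 0.25.

0.25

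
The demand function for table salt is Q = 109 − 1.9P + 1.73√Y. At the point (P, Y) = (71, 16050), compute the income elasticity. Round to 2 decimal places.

At P = 71, Y = 16050: Q = 193.271.
Holding P constant, ∂Q/∂Y = 1.73/(2√Y) = 0.00682777.
η_Y = (∂Q/∂Y)·(Y/Q) = 0.00682777 × (16050/193.271) = 0.57.

0.57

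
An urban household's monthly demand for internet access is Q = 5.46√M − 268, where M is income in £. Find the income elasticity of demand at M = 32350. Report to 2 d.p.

At M = 32350: Q = 714.041.
dQ/dM = 5.46/(2√M) = 0.0151784 at this income.
η = (dQ/dM)·(M/Q) = 0.0151784 × (32350/714.041) = 0.69.

0.69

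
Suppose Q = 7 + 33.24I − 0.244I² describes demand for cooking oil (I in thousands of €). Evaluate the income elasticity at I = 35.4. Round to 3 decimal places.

0.644

At I = 35.4: Q = 877.9250.
dQ/dI = 33.24 − 0.488I = 15.96480.
η = (dQ/dI)·(I/Q) = 15.96480 × (35.4/877.9250) = 0.644.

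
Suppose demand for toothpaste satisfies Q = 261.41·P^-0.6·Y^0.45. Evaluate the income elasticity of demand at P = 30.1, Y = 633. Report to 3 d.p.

For a multiplicative demand Q = A·P^α·Y^β, the income elasticity is β everywhere.
Here β = 0.45, so η = 0.450.

0.450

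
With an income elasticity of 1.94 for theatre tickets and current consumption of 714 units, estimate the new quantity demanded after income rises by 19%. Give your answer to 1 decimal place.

%ΔQ ≈ η × %ΔI = 1.94 × 19% = 36.86%.
New Q ≈ 714 × (1 + 0.3686) = 977.2.

977.2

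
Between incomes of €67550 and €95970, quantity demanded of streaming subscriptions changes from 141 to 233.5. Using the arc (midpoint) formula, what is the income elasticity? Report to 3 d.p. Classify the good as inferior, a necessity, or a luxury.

ΔQ = 233.5 − 141 = 92.5; midpoint Q̄ = (141 + 233.5)/2 = 187.25.
ΔI = 95970 − 67550 = 28420; midpoint Ī = (67550 + 95970)/2 = 81760.
η = (ΔQ/Q̄) ÷ (ΔI/Ī) = (92.5/187.25) ÷ (28420/81760) = 1.421.
η > 1 ⇒ luxury.

1.421 (luxury)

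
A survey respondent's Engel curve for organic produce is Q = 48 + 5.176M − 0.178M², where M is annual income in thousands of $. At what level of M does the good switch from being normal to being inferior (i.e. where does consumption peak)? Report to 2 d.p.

14.54

dQ/dM = 5.176 − 0.356M.
The good is inferior where dQ/dM < 0. Setting dQ/dM = 0 gives M = 5.176 / 0.356 = 14.54.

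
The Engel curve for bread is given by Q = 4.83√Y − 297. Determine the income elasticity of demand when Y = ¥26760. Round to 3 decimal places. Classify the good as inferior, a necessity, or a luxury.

At Y = 26760: Q = 493.115.
dQ/dY = 4.83/(2√Y) = 0.014763 at this income.
η = (dQ/dY)·(Y/Q) = 0.014763 × (26760/493.115) = 0.801.
Since 0 < η < 1, the good is a necessity.

0.801 (necessity)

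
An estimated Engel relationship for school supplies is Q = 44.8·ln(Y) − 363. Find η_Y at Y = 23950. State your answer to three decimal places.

0.505

At Y = 23950: Q = 88.751.
dQ/dY = 44.8/Y = 0.00187056 at this income.
η = (dQ/dY)·(Y/Q) = 0.00187056 × (23950/88.751) = 0.505.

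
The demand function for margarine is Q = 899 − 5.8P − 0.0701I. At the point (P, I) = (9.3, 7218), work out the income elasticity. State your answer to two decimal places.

At P = 9.3, I = 7218: Q = 339.078.
Holding P constant, ∂Q/∂I = −0.0701.
η_I = (∂Q/∂I)·(I/Q) = -0.0701 × (7218/339.078) = -1.49.

-1.49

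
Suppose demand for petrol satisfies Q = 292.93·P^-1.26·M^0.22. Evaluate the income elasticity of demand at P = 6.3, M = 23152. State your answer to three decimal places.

For a multiplicative demand Q = A·P^α·M^β, the income elasticity is β everywhere.
Here β = 0.22, so η = 0.220.

0.220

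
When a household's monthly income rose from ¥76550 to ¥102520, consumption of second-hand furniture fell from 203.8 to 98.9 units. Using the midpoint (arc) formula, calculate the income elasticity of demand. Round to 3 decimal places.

-2.390

ΔQ = 98.9 − 203.8 = -104.9; midpoint Q̄ = (203.8 + 98.9)/2 = 151.35.
ΔI = 102520 − 76550 = 25970; midpoint Ī = (76550 + 102520)/2 = 89535.
η = (ΔQ/Q̄) ÷ (ΔI/Ī) = (-104.9/151.35) ÷ (25970/89535) = -2.390.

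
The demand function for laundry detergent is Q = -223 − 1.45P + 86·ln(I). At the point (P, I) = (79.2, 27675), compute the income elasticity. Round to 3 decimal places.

0.159

At P = 79.2, I = 27675: Q = 541.792.
Holding P constant, ∂Q/∂I = 86/I = 0.0031075.
η_I = (∂Q/∂I)·(I/Q) = 0.0031075 × (27675/541.792) = 0.159.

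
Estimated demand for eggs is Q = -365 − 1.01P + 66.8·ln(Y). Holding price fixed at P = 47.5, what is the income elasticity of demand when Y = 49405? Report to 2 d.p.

0.22

At P = 47.5, Y = 49405: Q = 308.987.
Holding P constant, ∂Q/∂Y = 66.8/Y = 0.00135209.
η_Y = (∂Q/∂Y)·(Y/Q) = 0.00135209 × (49405/308.987) = 0.22.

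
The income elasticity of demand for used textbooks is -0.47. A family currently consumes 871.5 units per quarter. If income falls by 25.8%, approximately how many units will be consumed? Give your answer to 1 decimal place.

%ΔQ ≈ η × %ΔI = -0.47 × (-25.8%) = 12.126%.
New Q ≈ 871.5 × (1 + 0.12126) = 977.2.

977.2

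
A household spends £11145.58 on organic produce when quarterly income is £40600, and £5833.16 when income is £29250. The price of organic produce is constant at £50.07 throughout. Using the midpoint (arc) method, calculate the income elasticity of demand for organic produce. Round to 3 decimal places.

1.926

With a constant price, Q₁ = 11145.58/50.07 = 222.600 and Q₂ = 5833.16/50.07 = 116.500 (equivalently, work directly with expenditure since P cancels).
Midpoint %ΔQ = (5833.16 − 11145.58)/8489.37 = -0.62577; midpoint %ΔI = (29250 − 40600)/34925 = -0.32498.
η = -0.62577 / -0.32498 = 1.926.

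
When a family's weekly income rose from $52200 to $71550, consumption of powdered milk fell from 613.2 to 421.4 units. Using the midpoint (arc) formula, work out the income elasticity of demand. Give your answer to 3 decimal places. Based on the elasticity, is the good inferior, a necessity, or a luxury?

-1.186 (inferior good)

ΔQ = 421.4 − 613.2 = -191.8; midpoint Q̄ = (613.2 + 421.4)/2 = 517.3.
ΔI = 71550 − 52200 = 19350; midpoint Ī = (52200 + 71550)/2 = 61875.
η = (ΔQ/Q̄) ÷ (ΔI/Ī) = (-191.8/517.3) ÷ (19350/61875) = -1.186.
η < 0 ⇒ inferior good.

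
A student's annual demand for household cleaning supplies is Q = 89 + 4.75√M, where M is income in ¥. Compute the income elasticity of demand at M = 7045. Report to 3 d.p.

0.409

At M = 7045: Q = 487.689.
dQ/dM = 4.75/(2√M) = 0.0282959 at this income.
η = (dQ/dM)·(M/Q) = 0.0282959 × (7045/487.689) = 0.409.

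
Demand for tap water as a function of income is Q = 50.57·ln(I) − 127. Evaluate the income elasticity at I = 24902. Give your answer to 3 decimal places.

0.131

At I = 24902: Q = 384.905.
dQ/dI = 50.57/I = 0.00203076 at this income.
η = (dQ/dI)·(I/Q) = 0.00203076 × (24902/384.905) = 0.131.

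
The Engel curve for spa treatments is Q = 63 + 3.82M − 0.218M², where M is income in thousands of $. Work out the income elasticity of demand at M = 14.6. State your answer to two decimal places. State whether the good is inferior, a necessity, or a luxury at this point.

At M = 14.6: Q = 72.3031.
dQ/dM = 3.82 − 0.436M = -2.54560.
η = (dQ/dM)·(M/Q) = -2.54560 × (14.6/72.3031) = -0.51.
η < 0 ⇒ inferior good.

-0.51 (inferior good)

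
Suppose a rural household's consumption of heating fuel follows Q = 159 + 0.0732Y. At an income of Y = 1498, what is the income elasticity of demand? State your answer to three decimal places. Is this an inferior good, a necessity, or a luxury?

At Y = 1498: Q = 268.654.
dQ/dY = 0.0732.
η = (dQ/dY)·(Y/Q) = 0.0732 × (1498/268.654) = 0.408.
Since 0 < η < 1, the good is a necessity.

0.408 (necessity)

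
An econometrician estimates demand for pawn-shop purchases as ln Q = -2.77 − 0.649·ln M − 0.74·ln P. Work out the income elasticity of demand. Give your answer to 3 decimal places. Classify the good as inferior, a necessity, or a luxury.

In a log-linear demand, the coefficient on ln M is the income elasticity.
So η = -0.649.
η < 0 ⇒ inferior good.

-0.649 (inferior good)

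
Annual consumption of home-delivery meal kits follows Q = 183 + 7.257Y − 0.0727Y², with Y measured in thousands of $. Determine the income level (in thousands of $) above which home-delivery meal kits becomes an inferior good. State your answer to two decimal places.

dQ/dY = 7.257 − 0.1454Y.
The good is inferior where dQ/dY < 0. Setting dQ/dY = 0 gives Y = 7.257 / 0.1454 = 49.91.

49.91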